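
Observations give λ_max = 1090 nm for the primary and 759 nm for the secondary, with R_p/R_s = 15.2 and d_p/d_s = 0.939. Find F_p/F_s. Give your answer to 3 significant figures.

Wien's law: T_p/T_s = λ_s/λ_p = 759/1090 = 0.6963.
L_p/L_s = (R_p/R_s)²(T_p/T_s)⁴ = (15.2)²(0.6963)⁴ = 54.32.
F_p/F_s = (L_p/L_s)/(d_p/d_s)² = 54.32/(0.939)² = 61.61.

61.6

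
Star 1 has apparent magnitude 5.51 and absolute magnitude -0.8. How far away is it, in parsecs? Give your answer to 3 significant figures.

183 pc

m − M = 5 log₁₀(d/10 pc)
5.51 − (-0.8) = 6.31 = 5 log₁₀(d/10)
d = 10 × 10^(6.31/5) = 10 × 10^1.262 = 182.8 pc.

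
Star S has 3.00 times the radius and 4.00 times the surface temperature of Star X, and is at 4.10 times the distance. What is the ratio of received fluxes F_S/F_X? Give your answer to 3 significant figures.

L_S/L_X = (R_S/R_X)²(T_S/T_X)⁴ = (3.00)² × (4.00)⁴ = 2304.
F_S/F_X = (L_S/L_X)/(d_S/d_X)² = 2304 / (4.10)² = 137.1.

137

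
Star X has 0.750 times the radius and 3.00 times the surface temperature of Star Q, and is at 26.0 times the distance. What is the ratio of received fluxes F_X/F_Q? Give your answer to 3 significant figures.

L_X/L_Q = (R_X/R_Q)²(T_X/T_Q)⁴ = (0.750)² × (3.00)⁴ = 45.56.
F_X/F_Q = (L_X/L_Q)/(d_X/d_Q)² = 45.56 / (26.0)² = 0.06740.

0.0674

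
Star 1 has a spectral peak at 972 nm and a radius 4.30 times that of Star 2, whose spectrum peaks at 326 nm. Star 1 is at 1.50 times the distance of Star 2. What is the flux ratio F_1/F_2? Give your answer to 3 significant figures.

Wien's law: T_1/T_2 = λ_2/λ_1 = 326/972 = 0.3354.
L_1/L_2 = (R_1/R_2)²(T_1/T_2)⁴ = (4.30)²(0.3354)⁴ = 0.2340.
F_1/F_2 = (L_1/L_2)/(d_1/d_2)² = 0.2340/(1.50)² = 0.1040.

0.104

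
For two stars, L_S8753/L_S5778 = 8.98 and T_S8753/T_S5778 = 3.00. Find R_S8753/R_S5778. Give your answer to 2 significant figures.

L ∝ R²T⁴ gives R ∝ √L / T², so
R_S8753/R_S5778 = √(8.98) / (3.00)² = 2.997 / 9.000 = 0.3330.

0.33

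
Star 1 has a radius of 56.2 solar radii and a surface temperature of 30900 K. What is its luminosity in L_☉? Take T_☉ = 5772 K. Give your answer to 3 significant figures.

L/L_☉ = (R/R_☉)² (T/T_☉)⁴ = (56.2)² × (30900/5772)⁴
       = 3158 × (5.353)⁴ = 3158 × 821.4 = 2.594×10^6.

2.59×10^6 L_☉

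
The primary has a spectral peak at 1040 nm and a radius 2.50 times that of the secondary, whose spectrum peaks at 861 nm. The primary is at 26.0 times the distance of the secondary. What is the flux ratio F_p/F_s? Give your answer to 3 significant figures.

Wien's law: T_p/T_s = λ_s/λ_p = 861/1040 = 0.8279.
L_p/L_s = (R_p/R_s)²(T_p/T_s)⁴ = (2.50)²(0.8279)⁴ = 2.936.
F_p/F_s = (L_p/L_s)/(d_p/d_s)² = 2.936/(26.0)² = 0.004343.

0.00434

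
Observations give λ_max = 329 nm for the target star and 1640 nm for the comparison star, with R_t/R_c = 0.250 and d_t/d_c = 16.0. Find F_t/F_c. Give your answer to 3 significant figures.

0.151

Wien's law: T_t/T_c = λ_c/λ_t = 1640/329 = 4.985.
L_t/L_c = (R_t/R_c)²(T_t/T_c)⁴ = (0.250)²(4.985)⁴ = 38.59.
F_t/F_c = (L_t/L_c)/(d_t/d_c)² = 38.59/(16.0)² = 0.1507.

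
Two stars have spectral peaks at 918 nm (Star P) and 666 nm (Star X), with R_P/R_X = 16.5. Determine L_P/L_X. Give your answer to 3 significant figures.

75.4

Wien's law gives T ∝ 1/λ_max, so T_P/T_X = λ_X/λ_P = 666/918 = 0.7255.
Then L ∝ R²T⁴ gives L_P/L_X = (16.5)² × (0.7255)⁴ = 272.2 × 0.2770 = 75.42.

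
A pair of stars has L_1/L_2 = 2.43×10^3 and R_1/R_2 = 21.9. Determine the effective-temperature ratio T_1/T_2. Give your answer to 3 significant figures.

L ∝ R²T⁴ gives T ∝ (L/R²)^(1/4), so
T_1/T_2 = (2.43×10^3 / 21.9²)^(1/4) = (5.067)^(1/4) = 1.500.

1.50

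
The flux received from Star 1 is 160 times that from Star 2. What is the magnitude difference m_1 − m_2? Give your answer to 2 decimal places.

m_1 − m_2 = −2.5 log₁₀(F_1/F_2) = −2.5 log₁₀(160) = −2.5 × (2.204) = -5.510.

-5.51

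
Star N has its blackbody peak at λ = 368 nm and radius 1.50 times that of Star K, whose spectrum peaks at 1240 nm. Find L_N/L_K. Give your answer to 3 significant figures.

Wien's law gives T ∝ 1/λ_max, so T_N/T_K = λ_K/λ_N = 1240/368 = 3.370.
Then L ∝ R²T⁴ gives L_N/L_K = (1.50)² × (3.370)⁴ = 2.250 × 128.9 = 290.1.

290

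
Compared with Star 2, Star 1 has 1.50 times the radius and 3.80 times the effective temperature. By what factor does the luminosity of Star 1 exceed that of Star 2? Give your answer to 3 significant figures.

From the Stefan–Boltzmann law, L ∝ R²T⁴, so
L_1/L_2 = (R_1/R_2)² (T_1/T_2)⁴ = (1.50)² × (3.80)⁴ = 2.250 × 208.5 = 469.2.

469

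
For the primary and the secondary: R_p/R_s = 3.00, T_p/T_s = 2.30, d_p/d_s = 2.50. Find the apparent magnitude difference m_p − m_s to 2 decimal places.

L_p/L_s = (3.00)²(2.30)⁴ = 251.9.
F_p/F_s = (L_p/L_s)/(d_p/d_s)² = 251.9/6.250 = 40.30.
m_p − m_s = −2.5 log₁₀(40.30) = -4.01.

-4.01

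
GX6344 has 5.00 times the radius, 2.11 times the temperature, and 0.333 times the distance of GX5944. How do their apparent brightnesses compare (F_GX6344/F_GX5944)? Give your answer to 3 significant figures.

L_GX6344/L_GX5944 = (R_GX6344/R_GX5944)²(T_GX6344/T_GX5944)⁴ = (5.00)² × (2.11)⁴ = 495.5.
F_GX6344/F_GX5944 = (L_GX6344/L_GX5944)/(d_GX6344/d_GX5944)² = 495.5 / (0.333)² = 4469.

4.47×10^3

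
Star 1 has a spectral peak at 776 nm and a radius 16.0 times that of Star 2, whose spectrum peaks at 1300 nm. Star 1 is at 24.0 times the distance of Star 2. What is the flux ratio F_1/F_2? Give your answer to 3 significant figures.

3.50

Wien's law: T_1/T_2 = λ_2/λ_1 = 1300/776 = 1.675.
L_1/L_2 = (R_1/R_2)²(T_1/T_2)⁴ = (16.0)²(1.675)⁴ = 2016.
F_1/F_2 = (L_1/L_2)/(d_1/d_2)² = 2016/(24.0)² = 3.501.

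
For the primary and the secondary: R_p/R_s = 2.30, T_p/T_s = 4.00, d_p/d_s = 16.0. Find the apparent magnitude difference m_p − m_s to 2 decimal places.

-1.81

L_p/L_s = (2.30)²(4.00)⁴ = 1354.
F_p/F_s = (L_p/L_s)/(d_p/d_s)² = 1354/256.0 = 5.290.
m_p − m_s = −2.5 log₁₀(5.290) = -1.81.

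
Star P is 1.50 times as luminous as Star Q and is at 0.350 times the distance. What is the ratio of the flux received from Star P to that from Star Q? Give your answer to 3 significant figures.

12.2

F = L/(4πd²), so F_P/F_Q = (L_P/L_Q) / (d_P/d_Q)²
= 1.50 / (0.350)² = 1.50 / 0.1225 = 12.24.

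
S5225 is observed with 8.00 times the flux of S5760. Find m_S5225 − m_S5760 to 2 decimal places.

m_S5225 − m_S5760 = −2.5 log₁₀(F_S5225/F_S5760) = −2.5 log₁₀(8.00) = −2.5 × (0.903) = -2.258.

-2.26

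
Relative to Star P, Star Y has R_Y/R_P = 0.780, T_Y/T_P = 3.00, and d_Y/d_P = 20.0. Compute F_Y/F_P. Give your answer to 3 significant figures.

0.123

L_Y/L_P = (R_Y/R_P)²(T_Y/T_P)⁴ = (0.780)² × (3.00)⁴ = 49.28.
F_Y/F_P = (L_Y/L_P)/(d_Y/d_P)² = 49.28 / (20.0)² = 0.1232.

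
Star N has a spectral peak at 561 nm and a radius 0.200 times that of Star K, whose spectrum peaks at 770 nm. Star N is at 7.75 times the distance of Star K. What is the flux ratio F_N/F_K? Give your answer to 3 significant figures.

0.00236

Wien's law: T_N/T_K = λ_K/λ_N = 770/561 = 1.373.
L_N/L_K = (R_N/R_K)²(T_N/T_K)⁴ = (0.200)²(1.373)⁴ = 0.1420.
F_N/F_K = (L_N/L_K)/(d_N/d_K)² = 0.1420/(7.75)² = 0.002364.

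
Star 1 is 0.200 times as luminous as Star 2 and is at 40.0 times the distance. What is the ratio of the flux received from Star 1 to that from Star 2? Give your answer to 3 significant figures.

1.25×10^-4

F = L/(4πd²), so F_1/F_2 = (L_1/L_2) / (d_1/d_2)²
= 0.200 / (40.0)² = 0.200 / 1600 = 1.250×10^-4.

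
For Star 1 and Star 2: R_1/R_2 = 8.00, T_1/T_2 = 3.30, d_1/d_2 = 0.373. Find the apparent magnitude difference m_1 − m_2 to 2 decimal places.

L_1/L_2 = (8.00)²(3.30)⁴ = 7590.
F_1/F_2 = (L_1/L_2)/(d_1/d_2)² = 7590/0.1391 = 5.455×10^4.
m_1 − m_2 = −2.5 log₁₀(5.455×10^4) = -11.84.

-11.84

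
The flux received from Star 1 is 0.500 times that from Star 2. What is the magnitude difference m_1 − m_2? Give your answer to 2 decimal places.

0.75

m_1 − m_2 = −2.5 log₁₀(F_1/F_2) = −2.5 log₁₀(0.500) = −2.5 × (-0.301) = 0.753.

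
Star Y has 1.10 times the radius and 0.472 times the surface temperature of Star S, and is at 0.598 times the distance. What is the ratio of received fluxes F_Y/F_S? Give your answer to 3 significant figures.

0.168

L_Y/L_S = (R_Y/R_S)²(T_Y/T_S)⁴ = (1.10)² × (0.472)⁴ = 0.06006.
F_Y/F_S = (L_Y/L_S)/(d_Y/d_S)² = 0.06006 / (0.598)² = 0.1679.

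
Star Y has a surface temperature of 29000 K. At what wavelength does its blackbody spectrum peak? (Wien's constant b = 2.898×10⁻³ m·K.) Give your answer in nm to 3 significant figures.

99.9 nm

λ_max = b/T = 2.898×10⁻³ / 29000 = 9.99×10^-8 m = 99.93 nm.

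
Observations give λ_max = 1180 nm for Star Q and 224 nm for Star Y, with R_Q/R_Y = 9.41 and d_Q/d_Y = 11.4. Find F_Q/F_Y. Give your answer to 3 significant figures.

Wien's law: T_Q/T_Y = λ_Y/λ_Q = 224/1180 = 0.1898.
L_Q/L_Y = (R_Q/R_Y)²(T_Q/T_Y)⁴ = (9.41)²(0.1898)⁴ = 0.1150.
F_Q/F_Y = (L_Q/L_Y)/(d_Q/d_Y)² = 0.1150/(11.4)² = 8.848×10^-4.

8.85×10^-4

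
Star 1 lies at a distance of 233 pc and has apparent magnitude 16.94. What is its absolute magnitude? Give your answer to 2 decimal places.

M = m − 5 log₁₀(d/10 pc) = 16.94 − 5 log₁₀(233/10)
  = 16.94 − 5 × 1.367 = 16.94 − 6.84 = 10.10.

10.10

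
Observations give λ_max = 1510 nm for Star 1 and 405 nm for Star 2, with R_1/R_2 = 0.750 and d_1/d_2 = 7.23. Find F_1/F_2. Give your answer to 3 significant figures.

Wien's law: T_1/T_2 = λ_2/λ_1 = 405/1510 = 0.2682.
L_1/L_2 = (R_1/R_2)²(T_1/T_2)⁴ = (0.750)²(0.2682)⁴ = 0.002911.
F_1/F_2 = (L_1/L_2)/(d_1/d_2)² = 0.002911/(7.23)² = 5.569×10^-5.

5.57×10^-5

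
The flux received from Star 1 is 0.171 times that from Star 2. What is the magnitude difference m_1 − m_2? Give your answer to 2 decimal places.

m_1 − m_2 = −2.5 log₁₀(F_1/F_2) = −2.5 log₁₀(0.171) = −2.5 × (-0.767) = 1.918.

1.92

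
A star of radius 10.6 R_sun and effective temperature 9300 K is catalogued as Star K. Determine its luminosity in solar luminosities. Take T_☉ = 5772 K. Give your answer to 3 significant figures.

L/L_☉ = (R/R_☉)² (T/T_☉)⁴ = (10.6)² × (9300/5772)⁴
       = 112.4 × (1.611)⁴ = 112.4 × 6.739 = 757.2.

757 solar luminosities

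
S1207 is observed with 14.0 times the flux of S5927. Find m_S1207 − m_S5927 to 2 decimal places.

-2.87

m_S1207 − m_S5927 = −2.5 log₁₀(F_S1207/F_S5927) = −2.5 log₁₀(14.0) = −2.5 × (1.146) = -2.865.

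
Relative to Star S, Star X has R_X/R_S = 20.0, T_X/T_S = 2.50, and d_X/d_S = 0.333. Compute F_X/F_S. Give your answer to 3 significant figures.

L_X/L_S = (R_X/R_S)²(T_X/T_S)⁴ = (20.0)² × (2.50)⁴ = 1.562×10^4.
F_X/F_S = (L_X/L_S)/(d_X/d_S)² = 1.562×10^4 / (0.333)² = 1.409×10^5.

1.41×10^5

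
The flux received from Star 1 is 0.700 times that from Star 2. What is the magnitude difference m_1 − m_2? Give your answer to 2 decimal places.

0.39

m_1 − m_2 = −2.5 log₁₀(F_1/F_2) = −2.5 log₁₀(0.700) = −2.5 × (-0.155) = 0.387.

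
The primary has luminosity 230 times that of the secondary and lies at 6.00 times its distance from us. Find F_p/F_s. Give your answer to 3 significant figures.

F = L/(4πd²), so F_p/F_s = (L_p/L_s) / (d_p/d_s)²
= 230 / (6.00)² = 230 / 36.00 = 6.389.

6.39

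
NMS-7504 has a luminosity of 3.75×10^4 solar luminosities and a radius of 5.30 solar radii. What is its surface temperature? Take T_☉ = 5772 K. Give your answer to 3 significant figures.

3.49×10^4 K

T/T_☉ = (L/L_☉)^(1/4) / (R/R_☉)^(1/2)
T = 5772 × (3.75×10^4)^(1/4) / √(5.30) = 5772 × 13.92 / 2.302 = 3.489×10^4 K.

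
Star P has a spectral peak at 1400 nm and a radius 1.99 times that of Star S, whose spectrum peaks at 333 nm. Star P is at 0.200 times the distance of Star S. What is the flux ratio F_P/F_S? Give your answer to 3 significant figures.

0.317

Wien's law: T_P/T_S = λ_S/λ_P = 333/1400 = 0.2379.
L_P/L_S = (R_P/R_S)²(T_P/T_S)⁴ = (1.99)²(0.2379)⁴ = 0.01268.
F_P/F_S = (L_P/L_S)/(d_P/d_S)² = 0.01268/(0.200)² = 0.3169.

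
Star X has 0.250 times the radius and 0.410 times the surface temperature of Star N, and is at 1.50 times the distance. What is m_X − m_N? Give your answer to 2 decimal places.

7.76

L_X/L_N = (0.250)²(0.410)⁴ = 0.001766.
F_X/F_N = (L_X/L_N)/(d_X/d_N)² = 0.001766/2.250 = 7.849×10^-4.
m_X − m_N = −2.5 log₁₀(7.849×10^-4) = 7.76.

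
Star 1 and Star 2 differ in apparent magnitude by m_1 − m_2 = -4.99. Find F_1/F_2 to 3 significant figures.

F_1/F_2 = 10^(−(m_1 − m_2)/2.5) = 10^(4.99/2.5) = 10^1.996 = 99.08.

99.1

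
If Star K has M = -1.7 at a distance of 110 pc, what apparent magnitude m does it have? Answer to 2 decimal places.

3.51

m = M + 5 log₁₀(d/10 pc) = -1.7 + 5 log₁₀(110/10)
  = -1.7 + 5 × 1.041 = -1.7 + 5.21 = 3.51.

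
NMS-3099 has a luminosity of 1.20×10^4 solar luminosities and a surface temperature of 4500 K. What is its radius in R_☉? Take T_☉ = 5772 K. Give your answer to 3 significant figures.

180 R_☉

R/R_☉ = √(L/L_☉) / (T/T_☉)² = √(1.20×10^4) / (0.7796)²
       = 109.5 / 0.6078 = 180.2.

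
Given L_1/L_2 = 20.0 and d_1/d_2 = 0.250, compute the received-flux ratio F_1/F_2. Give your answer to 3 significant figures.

F = L/(4πd²), so F_1/F_2 = (L_1/L_2) / (d_1/d_2)²
= 20.0 / (0.250)² = 20.0 / 0.06250 = 320.0.

320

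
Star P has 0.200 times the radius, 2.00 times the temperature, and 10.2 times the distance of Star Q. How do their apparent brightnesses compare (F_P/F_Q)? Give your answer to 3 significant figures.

L_P/L_Q = (R_P/R_Q)²(T_P/T_Q)⁴ = (0.200)² × (2.00)⁴ = 0.6400.
F_P/F_Q = (L_P/L_Q)/(d_P/d_Q)² = 0.6400 / (10.2)² = 0.006151.

0.00615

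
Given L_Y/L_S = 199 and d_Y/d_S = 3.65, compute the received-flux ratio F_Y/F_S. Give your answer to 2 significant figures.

F = L/(4πd²), so F_Y/F_S = (L_Y/L_S) / (d_Y/d_S)²
= 199 / (3.65)² = 199 / 13.32 = 14.94.

15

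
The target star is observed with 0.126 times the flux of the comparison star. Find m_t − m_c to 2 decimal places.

m_t − m_c = −2.5 log₁₀(F_t/F_c) = −2.5 log₁₀(0.126) = −2.5 × (-0.900) = 2.249.

2.25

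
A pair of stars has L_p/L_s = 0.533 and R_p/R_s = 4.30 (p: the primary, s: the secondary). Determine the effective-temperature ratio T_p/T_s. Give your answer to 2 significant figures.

0.41

L ∝ R²T⁴ gives T ∝ (L/R²)^(1/4), so
T_p/T_s = (0.533 / 4.30²)^(1/4) = (0.02883)^(1/4) = 0.4120.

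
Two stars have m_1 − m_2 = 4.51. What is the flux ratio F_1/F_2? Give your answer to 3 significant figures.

0.0157

F_1/F_2 = 10^(−(m_1 − m_2)/2.5) = 10^(-4.51/2.5) = 10^-1.804 = 0.01570.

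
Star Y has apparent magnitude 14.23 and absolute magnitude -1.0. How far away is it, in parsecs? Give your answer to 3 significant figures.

m − M = 5 log₁₀(d/10 pc)
14.23 − (-1.0) = 15.23 = 5 log₁₀(d/10)
d = 10 × 10^(15.23/5) = 10 × 10^3.046 = 1.112×10^4 pc.

1.11×10^4 pc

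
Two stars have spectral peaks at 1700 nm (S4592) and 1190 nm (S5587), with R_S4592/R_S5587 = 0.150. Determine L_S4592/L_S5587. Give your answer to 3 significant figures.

0.00540

Wien's law gives T ∝ 1/λ_max, so T_S4592/T_S5587 = λ_S5587/λ_S4592 = 1190/1700 = 0.7000.
Then L ∝ R²T⁴ gives L_S4592/L_S5587 = (0.150)² × (0.7000)⁴ = 0.02250 × 0.2401 = 0.005402.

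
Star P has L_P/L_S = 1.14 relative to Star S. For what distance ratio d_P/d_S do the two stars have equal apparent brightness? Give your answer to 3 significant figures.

1.07

Equal flux requires L_P/d_P² = L_S/d_S², so d_P/d_S = √(L_P/L_S)
= √(1.14) = 1.068.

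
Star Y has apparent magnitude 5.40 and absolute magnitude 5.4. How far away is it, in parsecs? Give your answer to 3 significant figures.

10.0 pc

m − M = 5 log₁₀(d/10 pc)
5.40 − (5.4) = 0.00 = 5 log₁₀(d/10)
d = 10 × 10^(0.00/5) = 10 × 10^0.000 = 10.00 pc.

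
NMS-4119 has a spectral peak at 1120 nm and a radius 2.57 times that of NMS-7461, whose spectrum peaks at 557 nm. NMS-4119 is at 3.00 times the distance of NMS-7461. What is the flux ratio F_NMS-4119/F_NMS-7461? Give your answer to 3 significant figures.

Wien's law: T_NMS-4119/T_NMS-7461 = λ_NMS-7461/λ_NMS-4119 = 557/1120 = 0.4973.
L_NMS-4119/L_NMS-7461 = (R_NMS-4119/R_NMS-7461)²(T_NMS-4119/T_NMS-7461)⁴ = (2.57)²(0.4973)⁴ = 0.4040.
F_NMS-4119/F_NMS-7461 = (L_NMS-4119/L_NMS-7461)/(d_NMS-4119/d_NMS-7461)² = 0.4040/(3.00)² = 0.04489.

0.0449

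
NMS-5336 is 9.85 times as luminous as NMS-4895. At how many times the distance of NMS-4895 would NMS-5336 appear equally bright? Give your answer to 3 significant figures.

Equal flux requires L_NMS-5336/d_NMS-5336² = L_NMS-4895/d_NMS-4895², so d_NMS-5336/d_NMS-4895 = √(L_NMS-5336/L_NMS-4895)
= √(9.85) = 3.138.

3.14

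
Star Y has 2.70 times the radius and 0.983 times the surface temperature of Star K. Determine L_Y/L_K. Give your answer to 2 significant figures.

From the Stefan–Boltzmann law, L ∝ R²T⁴, so
L_Y/L_K = (R_Y/R_K)² (T_Y/T_K)⁴ = (2.70)² × (0.983)⁴ = 7.290 × 0.9337 = 6.807.

6.8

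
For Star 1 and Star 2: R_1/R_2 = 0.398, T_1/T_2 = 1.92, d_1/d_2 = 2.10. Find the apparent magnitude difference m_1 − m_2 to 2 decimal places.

L_1/L_2 = (0.398)²(1.92)⁴ = 2.153.
F_1/F_2 = (L_1/L_2)/(d_1/d_2)² = 2.153/4.410 = 0.4881.
m_1 − m_2 = −2.5 log₁₀(0.4881) = 0.78.

0.78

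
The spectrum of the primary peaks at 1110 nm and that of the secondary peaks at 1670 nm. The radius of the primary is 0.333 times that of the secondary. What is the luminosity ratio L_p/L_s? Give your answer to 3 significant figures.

0.568

Wien's law gives T ∝ 1/λ_max, so T_p/T_s = λ_s/λ_p = 1670/1110 = 1.505.
Then L ∝ R²T⁴ gives L_p/L_s = (0.333)² × (1.505)⁴ = 0.1109 × 5.124 = 0.5681.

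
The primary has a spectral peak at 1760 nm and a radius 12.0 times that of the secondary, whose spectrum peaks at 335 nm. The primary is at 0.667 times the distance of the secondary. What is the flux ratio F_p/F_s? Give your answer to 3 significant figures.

0.425

Wien's law: T_p/T_s = λ_s/λ_p = 335/1760 = 0.1903.
L_p/L_s = (R_p/R_s)²(T_p/T_s)⁴ = (12.0)²(0.1903)⁴ = 0.1890.
F_p/F_s = (L_p/L_s)/(d_p/d_s)² = 0.1890/(0.667)² = 0.4249.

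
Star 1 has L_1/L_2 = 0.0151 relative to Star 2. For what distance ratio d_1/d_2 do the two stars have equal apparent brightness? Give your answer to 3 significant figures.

0.123

Equal flux requires L_1/d_1² = L_2/d_2², so d_1/d_2 = √(L_1/L_2)
= √(0.0151) = 0.1229.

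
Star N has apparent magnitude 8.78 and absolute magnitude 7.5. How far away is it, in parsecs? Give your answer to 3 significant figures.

18.0 pc

m − M = 5 log₁₀(d/10 pc)
8.78 − (7.5) = 1.28 = 5 log₁₀(d/10)
d = 10 × 10^(1.28/5) = 10 × 10^0.256 = 18.03 pc.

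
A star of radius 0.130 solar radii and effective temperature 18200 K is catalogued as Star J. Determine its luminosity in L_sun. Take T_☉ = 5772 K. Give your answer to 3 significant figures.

L/L_☉ = (R/R_☉)² (T/T_☉)⁴ = (0.130)² × (18200/5772)⁴
       = 0.01690 × (3.153)⁴ = 0.01690 × 98.85 = 1.671.

1.67 L_sun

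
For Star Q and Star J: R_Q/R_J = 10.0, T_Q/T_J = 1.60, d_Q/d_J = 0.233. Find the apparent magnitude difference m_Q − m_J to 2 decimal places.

-10.20

L_Q/L_J = (10.0)²(1.60)⁴ = 655.4.
F_Q/F_J = (L_Q/L_J)/(d_Q/d_J)² = 655.4/0.05429 = 1.207×10^4.
m_Q − m_J = −2.5 log₁₀(1.207×10^4) = -10.20.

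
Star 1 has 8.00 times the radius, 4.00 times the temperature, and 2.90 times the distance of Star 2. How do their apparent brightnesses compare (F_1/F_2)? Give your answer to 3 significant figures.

L_1/L_2 = (R_1/R_2)²(T_1/T_2)⁴ = (8.00)² × (4.00)⁴ = 1.638×10^4.
F_1/F_2 = (L_1/L_2)/(d_1/d_2)² = 1.638×10^4 / (2.90)² = 1948.

1.95×10^3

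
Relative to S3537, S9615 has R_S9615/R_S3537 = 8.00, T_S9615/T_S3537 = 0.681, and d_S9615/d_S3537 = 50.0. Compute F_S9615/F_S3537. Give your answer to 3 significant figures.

0.00551

L_S9615/L_S3537 = (R_S9615/R_S3537)²(T_S9615/T_S3537)⁴ = (8.00)² × (0.681)⁴ = 13.76.
F_S9615/F_S3537 = (L_S9615/L_S3537)/(d_S9615/d_S3537)² = 13.76 / (50.0)² = 0.005506.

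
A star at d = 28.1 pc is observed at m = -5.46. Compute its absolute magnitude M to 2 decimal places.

-7.70

M = m − 5 log₁₀(d/10 pc) = -5.46 − 5 log₁₀(28.1/10)
  = -5.46 − 5 × 0.449 = -5.46 − 2.24 = -7.70.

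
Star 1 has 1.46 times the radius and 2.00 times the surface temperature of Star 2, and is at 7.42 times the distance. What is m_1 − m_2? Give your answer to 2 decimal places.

L_1/L_2 = (1.46)²(2.00)⁴ = 34.11.
F_1/F_2 = (L_1/L_2)/(d_1/d_2)² = 34.11/55.06 = 0.6195.
m_1 − m_2 = −2.5 log₁₀(0.6195) = 0.52.

0.52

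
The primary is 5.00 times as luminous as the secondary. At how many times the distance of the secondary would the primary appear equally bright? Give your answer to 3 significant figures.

2.24

Equal flux requires L_p/d_p² = L_s/d_s², so d_p/d_s = √(L_p/L_s)
= √(5.00) = 2.236.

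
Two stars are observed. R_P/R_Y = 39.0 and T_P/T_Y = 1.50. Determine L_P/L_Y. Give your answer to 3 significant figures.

From the Stefan–Boltzmann law, L ∝ R²T⁴, so
L_P/L_Y = (R_P/R_Y)² (T_P/T_Y)⁴ = (39.0)² × (1.50)⁴ = 1521 × 5.062 = 7700.

7.70×10^3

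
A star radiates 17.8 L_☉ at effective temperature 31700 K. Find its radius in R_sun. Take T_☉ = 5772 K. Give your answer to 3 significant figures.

0.140 R_sun

R/R_☉ = √(L/L_☉) / (T/T_☉)² = √(17.8) / (5.492)²
       = 4.219 / 30.16 = 0.1399.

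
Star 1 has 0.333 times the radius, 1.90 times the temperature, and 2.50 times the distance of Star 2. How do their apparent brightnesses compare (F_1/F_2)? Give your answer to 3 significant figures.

L_1/L_2 = (R_1/R_2)²(T_1/T_2)⁴ = (0.333)² × (1.90)⁴ = 1.445.
F_1/F_2 = (L_1/L_2)/(d_1/d_2)² = 1.445 / (2.50)² = 0.2312.

0.231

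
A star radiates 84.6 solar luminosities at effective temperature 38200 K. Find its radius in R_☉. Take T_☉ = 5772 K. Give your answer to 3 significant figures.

R/R_☉ = √(L/L_☉) / (T/T_☉)² = √(84.6) / (6.618)²
       = 9.198 / 43.80 = 0.2100.

0.210 R_☉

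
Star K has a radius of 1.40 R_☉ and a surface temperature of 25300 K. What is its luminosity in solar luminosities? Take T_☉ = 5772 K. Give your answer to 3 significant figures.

L/L_☉ = (R/R_☉)² (T/T_☉)⁴ = (1.40)² × (25300/5772)⁴
       = 1.960 × (4.383)⁴ = 1.960 × 369.1 = 723.5.

723 solar luminosities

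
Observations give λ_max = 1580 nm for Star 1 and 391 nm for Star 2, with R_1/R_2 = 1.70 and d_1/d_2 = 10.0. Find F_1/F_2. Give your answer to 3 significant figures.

Wien's law: T_1/T_2 = λ_2/λ_1 = 391/1580 = 0.2475.
L_1/L_2 = (R_1/R_2)²(T_1/T_2)⁴ = (1.70)²(0.2475)⁴ = 0.01084.
F_1/F_2 = (L_1/L_2)/(d_1/d_2)² = 0.01084/(10.0)² = 1.084×10^-4.

1.08×10^-4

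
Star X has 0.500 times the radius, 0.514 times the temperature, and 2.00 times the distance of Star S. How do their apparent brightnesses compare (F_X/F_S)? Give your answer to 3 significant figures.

0.00436

L_X/L_S = (R_X/R_S)²(T_X/T_S)⁴ = (0.500)² × (0.514)⁴ = 0.01745.
F_X/F_S = (L_X/L_S)/(d_X/d_S)² = 0.01745 / (2.00)² = 0.004362.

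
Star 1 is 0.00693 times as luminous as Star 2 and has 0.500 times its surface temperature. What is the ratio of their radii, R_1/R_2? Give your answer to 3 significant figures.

L ∝ R²T⁴ gives R ∝ √L / T², so
R_1/R_2 = √(0.00693) / (0.500)² = 0.08325 / 0.2500 = 0.3330.

0.333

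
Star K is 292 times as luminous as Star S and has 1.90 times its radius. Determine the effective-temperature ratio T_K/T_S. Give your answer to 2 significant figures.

3.0

L ∝ R²T⁴ gives T ∝ (L/R²)^(1/4), so
T_K/T_S = (292 / 1.90²)^(1/4) = (80.89)^(1/4) = 2.999.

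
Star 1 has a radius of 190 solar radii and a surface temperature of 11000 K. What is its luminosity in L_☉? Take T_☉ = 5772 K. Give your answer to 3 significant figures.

L/L_☉ = (R/R_☉)² (T/T_☉)⁴ = (190)² × (11000/5772)⁴
       = 3.610×10^4 × (1.906)⁴ = 3.610×10^4 × 13.19 = 4.762×10^5.

4.76×10^5 L_☉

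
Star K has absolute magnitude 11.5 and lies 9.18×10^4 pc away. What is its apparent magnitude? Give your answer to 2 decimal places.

m = M + 5 log₁₀(d/10 pc) = 11.5 + 5 log₁₀(9.18×10^4/10)
  = 11.5 + 5 × 3.963 = 11.5 + 19.81 = 31.31.

31.31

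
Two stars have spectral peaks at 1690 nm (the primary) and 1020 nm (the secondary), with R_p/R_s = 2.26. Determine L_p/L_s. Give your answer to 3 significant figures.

Wien's law gives T ∝ 1/λ_max, so T_p/T_s = λ_s/λ_p = 1020/1690 = 0.6036.
Then L ∝ R²T⁴ gives L_p/L_s = (2.26)² × (0.6036)⁴ = 5.108 × 0.1327 = 0.6778.

0.678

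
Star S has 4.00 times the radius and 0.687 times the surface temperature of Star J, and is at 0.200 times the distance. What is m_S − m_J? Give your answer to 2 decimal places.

L_S/L_J = (4.00)²(0.687)⁴ = 3.564.
F_S/F_J = (L_S/L_J)/(d_S/d_J)² = 3.564/0.04000 = 89.10.
m_S − m_J = −2.5 log₁₀(89.10) = -4.87.

-4.87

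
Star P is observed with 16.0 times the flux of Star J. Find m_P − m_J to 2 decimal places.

m_P − m_J = −2.5 log₁₀(F_P/F_J) = −2.5 log₁₀(16.0) = −2.5 × (1.204) = -3.010.

-3.01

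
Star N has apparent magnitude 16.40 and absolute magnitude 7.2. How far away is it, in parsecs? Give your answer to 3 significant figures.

692 pc

m − M = 5 log₁₀(d/10 pc)
16.40 − (7.2) = 9.20 = 5 log₁₀(d/10)
d = 10 × 10^(9.20/5) = 10 × 10^1.840 = 691.8 pc.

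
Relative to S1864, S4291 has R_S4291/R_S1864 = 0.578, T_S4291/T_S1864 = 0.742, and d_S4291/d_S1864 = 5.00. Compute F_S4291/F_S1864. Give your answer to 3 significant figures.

L_S4291/L_S1864 = (R_S4291/R_S1864)²(T_S4291/T_S1864)⁴ = (0.578)² × (0.742)⁴ = 0.1013.
F_S4291/F_S1864 = (L_S4291/L_S1864)/(d_S4291/d_S1864)² = 0.1013 / (5.00)² = 0.004051.

0.00405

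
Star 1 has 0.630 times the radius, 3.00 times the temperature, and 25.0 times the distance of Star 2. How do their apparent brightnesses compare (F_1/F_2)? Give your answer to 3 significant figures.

0.0514

L_1/L_2 = (R_1/R_2)²(T_1/T_2)⁴ = (0.630)² × (3.00)⁴ = 32.15.
F_1/F_2 = (L_1/L_2)/(d_1/d_2)² = 32.15 / (25.0)² = 0.05144.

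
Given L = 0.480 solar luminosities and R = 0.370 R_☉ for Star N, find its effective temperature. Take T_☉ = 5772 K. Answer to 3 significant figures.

T/T_☉ = (L/L_☉)^(1/4) / (R/R_☉)^(1/2)
T = 5772 × (0.480)^(1/4) / √(0.370) = 5772 × 0.8324 / 0.6083 = 7898 K.

7.90×10^3 K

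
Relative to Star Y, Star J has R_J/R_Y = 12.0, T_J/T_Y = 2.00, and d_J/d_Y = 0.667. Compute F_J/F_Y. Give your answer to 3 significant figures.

5.18×10^3

L_J/L_Y = (R_J/R_Y)²(T_J/T_Y)⁴ = (12.0)² × (2.00)⁴ = 2304.
F_J/F_Y = (L_J/L_Y)/(d_J/d_Y)² = 2304 / (0.667)² = 5179.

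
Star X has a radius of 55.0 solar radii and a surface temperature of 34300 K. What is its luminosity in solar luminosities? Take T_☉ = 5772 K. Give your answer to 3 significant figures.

L/L_☉ = (R/R_☉)² (T/T_☉)⁴ = (55.0)² × (34300/5772)⁴
       = 3025 × (5.942)⁴ = 3025 × 1247 = 3.772×10^6.

3.77×10^6 solar luminosities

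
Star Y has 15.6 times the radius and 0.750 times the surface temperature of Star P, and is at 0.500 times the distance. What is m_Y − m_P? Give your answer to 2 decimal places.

-6.22

L_Y/L_P = (15.6)²(0.750)⁴ = 77.00.
F_Y/F_P = (L_Y/L_P)/(d_Y/d_P)² = 77.00/0.2500 = 308.0.
m_Y − m_P = −2.5 log₁₀(308.0) = -6.22.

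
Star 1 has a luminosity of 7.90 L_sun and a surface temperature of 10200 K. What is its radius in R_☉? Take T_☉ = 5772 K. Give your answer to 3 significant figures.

R/R_☉ = √(L/L_☉) / (T/T_☉)² = √(7.90) / (1.767)²
       = 2.811 / 3.123 = 0.9000.

0.900 R_☉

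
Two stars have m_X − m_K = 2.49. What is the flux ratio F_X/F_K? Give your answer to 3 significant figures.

F_X/F_K = 10^(−(m_X − m_K)/2.5) = 10^(-2.49/2.5) = 10^-0.996 = 0.1009.

0.101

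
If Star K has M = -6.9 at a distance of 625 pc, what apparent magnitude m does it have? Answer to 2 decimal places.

2.08

m = M + 5 log₁₀(d/10 pc) = -6.9 + 5 log₁₀(625/10)
  = -6.9 + 5 × 1.796 = -6.9 + 8.98 = 2.08.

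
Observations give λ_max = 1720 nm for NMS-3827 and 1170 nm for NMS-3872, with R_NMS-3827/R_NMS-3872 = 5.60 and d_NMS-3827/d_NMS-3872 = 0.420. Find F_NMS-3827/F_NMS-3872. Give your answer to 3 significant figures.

Wien's law: T_NMS-3827/T_NMS-3872 = λ_NMS-3872/λ_NMS-3827 = 1170/1720 = 0.6802.
L_NMS-3827/L_NMS-3872 = (R_NMS-3827/R_NMS-3872)²(T_NMS-3827/T_NMS-3872)⁴ = (5.60)²(0.6802)⁴ = 6.714.
F_NMS-3827/F_NMS-3872 = (L_NMS-3827/L_NMS-3872)/(d_NMS-3827/d_NMS-3872)² = 6.714/(0.420)² = 38.06.

38.1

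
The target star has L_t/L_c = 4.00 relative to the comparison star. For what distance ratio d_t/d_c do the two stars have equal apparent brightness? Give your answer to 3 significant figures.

Equal flux requires L_t/d_t² = L_c/d_c², so d_t/d_c = √(L_t/L_c)
= √(4.00) = 2.000.

2.00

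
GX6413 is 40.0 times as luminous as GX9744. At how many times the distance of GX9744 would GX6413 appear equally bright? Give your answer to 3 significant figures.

6.32

Equal flux requires L_GX6413/d_GX6413² = L_GX9744/d_GX9744², so d_GX6413/d_GX9744 = √(L_GX6413/L_GX9744)
= √(40.0) = 6.325.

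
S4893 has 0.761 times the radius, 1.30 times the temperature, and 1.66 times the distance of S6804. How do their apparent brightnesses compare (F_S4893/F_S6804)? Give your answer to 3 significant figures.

0.600

L_S4893/L_S6804 = (R_S4893/R_S6804)²(T_S4893/T_S6804)⁴ = (0.761)² × (1.30)⁴ = 1.654.
F_S4893/F_S6804 = (L_S4893/L_S6804)/(d_S4893/d_S6804)² = 1.654 / (1.66)² = 0.6002.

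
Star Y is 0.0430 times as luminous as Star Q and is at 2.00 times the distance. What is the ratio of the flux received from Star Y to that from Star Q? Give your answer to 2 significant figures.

F = L/(4πd²), so F_Y/F_Q = (L_Y/L_Q) / (d_Y/d_Q)²
= 0.0430 / (2.00)² = 0.0430 / 4.000 = 0.01075.

0.011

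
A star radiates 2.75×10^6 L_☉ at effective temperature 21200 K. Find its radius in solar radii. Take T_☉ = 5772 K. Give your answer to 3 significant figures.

R/R_☉ = √(L/L_☉) / (T/T_☉)² = √(2.75×10^6) / (3.673)²
       = 1658 / 13.49 = 122.9.

123 solar radii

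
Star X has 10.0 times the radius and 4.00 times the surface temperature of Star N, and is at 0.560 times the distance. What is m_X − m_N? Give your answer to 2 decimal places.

L_X/L_N = (10.0)²(4.00)⁴ = 2.560×10^4.
F_X/F_N = (L_X/L_N)/(d_X/d_N)² = 2.560×10^4/0.3136 = 8.163×10^4.
m_X − m_N = −2.5 log₁₀(8.163×10^4) = -12.28.

-12.28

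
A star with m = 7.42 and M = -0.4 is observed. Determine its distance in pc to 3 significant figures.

366 pc

m − M = 5 log₁₀(d/10 pc)
7.42 − (-0.4) = 7.82 = 5 log₁₀(d/10)
d = 10 × 10^(7.82/5) = 10 × 10^1.564 = 366.4 pc.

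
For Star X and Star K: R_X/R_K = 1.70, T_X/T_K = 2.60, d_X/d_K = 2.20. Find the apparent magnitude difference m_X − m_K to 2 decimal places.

L_X/L_K = (1.70)²(2.60)⁴ = 132.1.
F_X/F_K = (L_X/L_K)/(d_X/d_K)² = 132.1/4.840 = 27.29.
m_X − m_K = −2.5 log₁₀(27.29) = -3.59.

-3.59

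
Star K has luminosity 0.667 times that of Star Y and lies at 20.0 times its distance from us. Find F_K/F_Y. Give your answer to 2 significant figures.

0.0017

F = L/(4πd²), so F_K/F_Y = (L_K/L_Y) / (d_K/d_Y)²
= 0.667 / (20.0)² = 0.667 / 400.0 = 0.001668.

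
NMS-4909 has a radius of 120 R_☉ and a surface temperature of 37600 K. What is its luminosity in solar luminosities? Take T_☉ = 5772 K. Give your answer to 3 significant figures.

L/L_☉ = (R/R_☉)² (T/T_☉)⁴ = (120)² × (37600/5772)⁴
       = 1.440×10^4 × (6.514)⁴ = 1.440×10^4 × 1801 = 2.593×10^7.

2.59×10^7 solar luminosities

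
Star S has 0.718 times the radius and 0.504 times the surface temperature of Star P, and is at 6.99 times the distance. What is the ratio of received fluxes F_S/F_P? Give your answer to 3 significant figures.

L_S/L_P = (R_S/R_P)²(T_S/T_P)⁴ = (0.718)² × (0.504)⁴ = 0.03326.
F_S/F_P = (L_S/L_P)/(d_S/d_P)² = 0.03326 / (6.99)² = 6.808×10^-4.

6.81×10^-4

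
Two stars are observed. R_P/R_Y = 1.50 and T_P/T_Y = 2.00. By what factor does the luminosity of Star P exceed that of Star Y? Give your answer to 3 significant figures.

36.0

From the Stefan–Boltzmann law, L ∝ R²T⁴, so
L_P/L_Y = (R_P/R_Y)² (T_P/T_Y)⁴ = (1.50)² × (2.00)⁴ = 2.250 × 16.00 = 36.00.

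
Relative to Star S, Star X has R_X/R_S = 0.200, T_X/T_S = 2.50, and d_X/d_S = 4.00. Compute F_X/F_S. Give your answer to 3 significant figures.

L_X/L_S = (R_X/R_S)²(T_X/T_S)⁴ = (0.200)² × (2.50)⁴ = 1.563.
F_X/F_S = (L_X/L_S)/(d_X/d_S)² = 1.563 / (4.00)² = 0.09766.

0.0977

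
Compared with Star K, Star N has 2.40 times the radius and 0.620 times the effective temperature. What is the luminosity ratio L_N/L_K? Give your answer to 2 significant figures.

0.85

From the Stefan–Boltzmann law, L ∝ R²T⁴, so
L_N/L_K = (R_N/R_K)² (T_N/T_K)⁴ = (2.40)² × (0.620)⁴ = 5.760 × 0.1478 = 0.8511.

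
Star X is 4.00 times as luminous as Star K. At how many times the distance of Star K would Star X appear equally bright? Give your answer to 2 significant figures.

2.0

Equal flux requires L_X/d_X² = L_K/d_K², so d_X/d_K = √(L_X/L_K)
= √(4.00) = 2.000.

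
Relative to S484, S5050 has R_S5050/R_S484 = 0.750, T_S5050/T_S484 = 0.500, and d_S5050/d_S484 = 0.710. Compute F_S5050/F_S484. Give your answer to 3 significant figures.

0.0697

L_S5050/L_S484 = (R_S5050/R_S484)²(T_S5050/T_S484)⁴ = (0.750)² × (0.500)⁴ = 0.03516.
F_S5050/F_S484 = (L_S5050/L_S484)/(d_S5050/d_S484)² = 0.03516 / (0.710)² = 0.06974.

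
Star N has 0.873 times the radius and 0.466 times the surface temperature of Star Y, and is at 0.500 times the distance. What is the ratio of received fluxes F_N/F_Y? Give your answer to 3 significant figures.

0.144

L_N/L_Y = (R_N/R_Y)²(T_N/T_Y)⁴ = (0.873)² × (0.466)⁴ = 0.03594.
F_N/F_Y = (L_N/L_Y)/(d_N/d_Y)² = 0.03594 / (0.500)² = 0.1438.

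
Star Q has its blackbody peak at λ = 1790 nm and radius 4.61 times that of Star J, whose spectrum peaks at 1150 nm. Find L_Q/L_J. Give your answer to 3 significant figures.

3.62

Wien's law gives T ∝ 1/λ_max, so T_Q/T_J = λ_J/λ_Q = 1150/1790 = 0.6425.
Then L ∝ R²T⁴ gives L_Q/L_J = (4.61)² × (0.6425)⁴ = 21.25 × 0.1704 = 3.621.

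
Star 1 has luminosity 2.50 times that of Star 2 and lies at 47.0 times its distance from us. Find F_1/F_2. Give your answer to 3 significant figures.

F = L/(4πd²), so F_1/F_2 = (L_1/L_2) / (d_1/d_2)²
= 2.50 / (47.0)² = 2.50 / 2209 = 0.001132.

0.00113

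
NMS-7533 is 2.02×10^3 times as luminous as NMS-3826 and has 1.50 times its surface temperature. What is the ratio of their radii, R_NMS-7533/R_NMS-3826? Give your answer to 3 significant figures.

L ∝ R²T⁴ gives R ∝ √L / T², so
R_NMS-7533/R_NMS-3826 = √(2.02×10^3) / (1.50)² = 44.94 / 2.250 = 19.98.

20.0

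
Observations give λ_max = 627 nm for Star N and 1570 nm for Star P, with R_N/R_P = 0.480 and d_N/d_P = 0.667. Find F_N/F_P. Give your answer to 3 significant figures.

20.4

Wien's law: T_N/T_P = λ_P/λ_N = 1570/627 = 2.504.
L_N/L_P = (R_N/R_P)²(T_N/T_P)⁴ = (0.480)²(2.504)⁴ = 9.058.
F_N/F_P = (L_N/L_P)/(d_N/d_P)² = 9.058/(0.667)² = 20.36.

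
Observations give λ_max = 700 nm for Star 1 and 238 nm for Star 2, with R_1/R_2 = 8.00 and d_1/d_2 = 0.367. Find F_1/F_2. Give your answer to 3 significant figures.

6.35

Wien's law: T_1/T_2 = λ_2/λ_1 = 238/700 = 0.3400.
L_1/L_2 = (R_1/R_2)²(T_1/T_2)⁴ = (8.00)²(0.3400)⁴ = 0.8553.
F_1/F_2 = (L_1/L_2)/(d_1/d_2)² = 0.8553/(0.367)² = 6.350.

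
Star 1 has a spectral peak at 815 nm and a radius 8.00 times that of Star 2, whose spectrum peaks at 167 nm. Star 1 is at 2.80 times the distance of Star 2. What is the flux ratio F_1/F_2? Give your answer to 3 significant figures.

0.0144

Wien's law: T_1/T_2 = λ_2/λ_1 = 167/815 = 0.2049.
L_1/L_2 = (R_1/R_2)²(T_1/T_2)⁴ = (8.00)²(0.2049)⁴ = 0.1128.
F_1/F_2 = (L_1/L_2)/(d_1/d_2)² = 0.1128/(2.80)² = 0.01439.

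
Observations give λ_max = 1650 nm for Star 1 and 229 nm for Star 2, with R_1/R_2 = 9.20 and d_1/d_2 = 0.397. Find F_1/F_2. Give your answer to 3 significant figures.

0.199

Wien's law: T_1/T_2 = λ_2/λ_1 = 229/1650 = 0.1388.
L_1/L_2 = (R_1/R_2)²(T_1/T_2)⁴ = (9.20)²(0.1388)⁴ = 0.03140.
F_1/F_2 = (L_1/L_2)/(d_1/d_2)² = 0.03140/(0.397)² = 0.1993.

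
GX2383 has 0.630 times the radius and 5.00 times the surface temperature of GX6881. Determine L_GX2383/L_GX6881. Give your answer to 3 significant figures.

From the Stefan–Boltzmann law, L ∝ R²T⁴, so
L_GX2383/L_GX6881 = (R_GX2383/R_GX6881)² (T_GX2383/T_GX6881)⁴ = (0.630)² × (5.00)⁴ = 0.3969 × 625.0 = 248.1.

248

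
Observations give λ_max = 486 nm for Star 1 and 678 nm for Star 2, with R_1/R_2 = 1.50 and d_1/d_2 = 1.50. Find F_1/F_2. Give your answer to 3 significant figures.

3.79

Wien's law: T_1/T_2 = λ_2/λ_1 = 678/486 = 1.395.
L_1/L_2 = (R_1/R_2)²(T_1/T_2)⁴ = (1.50)²(1.395)⁴ = 8.522.
F_1/F_2 = (L_1/L_2)/(d_1/d_2)² = 8.522/(1.50)² = 3.788.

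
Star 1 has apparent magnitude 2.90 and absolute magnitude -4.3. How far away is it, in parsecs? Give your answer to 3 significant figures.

m − M = 5 log₁₀(d/10 pc)
2.90 − (-4.3) = 7.20 = 5 log₁₀(d/10)
d = 10 × 10^(7.20/5) = 10 × 10^1.440 = 275.4 pc.

275 pc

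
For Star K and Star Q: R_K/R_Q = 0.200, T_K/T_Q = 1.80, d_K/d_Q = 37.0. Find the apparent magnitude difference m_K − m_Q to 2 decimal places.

L_K/L_Q = (0.200)²(1.80)⁴ = 0.4199.
F_K/F_Q = (L_K/L_Q)/(d_K/d_Q)² = 0.4199/1369 = 3.067×10^-4.
m_K − m_Q = −2.5 log₁₀(3.067×10^-4) = 8.78.

8.78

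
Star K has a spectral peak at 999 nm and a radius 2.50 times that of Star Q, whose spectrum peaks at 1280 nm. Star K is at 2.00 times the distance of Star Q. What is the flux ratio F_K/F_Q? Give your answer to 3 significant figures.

4.21

Wien's law: T_K/T_Q = λ_Q/λ_K = 1280/999 = 1.281.
L_K/L_Q = (R_K/R_Q)²(T_K/T_Q)⁴ = (2.50)²(1.281)⁴ = 16.84.
F_K/F_Q = (L_K/L_Q)/(d_K/d_Q)² = 16.84/(2.00)² = 4.211.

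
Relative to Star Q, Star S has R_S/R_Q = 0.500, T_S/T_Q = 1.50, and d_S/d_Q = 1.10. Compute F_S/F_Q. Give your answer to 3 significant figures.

1.05

L_S/L_Q = (R_S/R_Q)²(T_S/T_Q)⁴ = (0.500)² × (1.50)⁴ = 1.266.
F_S/F_Q = (L_S/L_Q)/(d_S/d_Q)² = 1.266 / (1.10)² = 1.046.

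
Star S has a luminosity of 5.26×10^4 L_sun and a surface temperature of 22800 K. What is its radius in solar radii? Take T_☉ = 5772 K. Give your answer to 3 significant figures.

R/R_☉ = √(L/L_☉) / (T/T_☉)² = √(5.26×10^4) / (3.950)²
       = 229.3 / 15.60 = 14.70.

14.7 solar radii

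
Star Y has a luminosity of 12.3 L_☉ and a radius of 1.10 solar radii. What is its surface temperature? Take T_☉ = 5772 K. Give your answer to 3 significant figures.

1.03×10^4 K

T/T_☉ = (L/L_☉)^(1/4) / (R/R_☉)^(1/2)
T = 5772 × (12.3)^(1/4) / √(1.10) = 5772 × 1.873 / 1.049 = 1.031×10^4 K.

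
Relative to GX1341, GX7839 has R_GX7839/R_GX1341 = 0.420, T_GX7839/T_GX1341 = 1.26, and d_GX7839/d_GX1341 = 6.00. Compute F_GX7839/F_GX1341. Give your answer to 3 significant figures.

L_GX7839/L_GX1341 = (R_GX7839/R_GX1341)²(T_GX7839/T_GX1341)⁴ = (0.420)² × (1.26)⁴ = 0.4446.
F_GX7839/F_GX1341 = (L_GX7839/L_GX1341)/(d_GX7839/d_GX1341)² = 0.4446 / (6.00)² = 0.01235.

0.0124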